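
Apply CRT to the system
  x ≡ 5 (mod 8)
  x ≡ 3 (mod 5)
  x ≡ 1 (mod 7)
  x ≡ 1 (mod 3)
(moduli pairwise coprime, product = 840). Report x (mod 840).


Product of moduli M = 8 · 5 · 7 · 3 = 840.
Merge one congruence at a time:
  Start: x ≡ 5 (mod 8).
  Combine with x ≡ 3 (mod 5); new modulus lcm = 40.
    Write x = 5 + 8·t and substitute into x ≡ 3 (mod 5): 8·t ≡ 3 − 5 = -2 (mod 5).
    Reduce coefficients mod 5: 3·t ≡ 3 (mod 5).
    The inverse of 3 mod 5 is 2 (since 3·2 = 6 = 1·5 + 1), so t ≡ 2·3 = 6 ≡ 1 (mod 5).
    Then x = 5 + 8·1 = 13, valid modulo lcm(8, 5) = 40: x ≡ 13 (mod 40).
  Combine with x ≡ 1 (mod 7); new modulus lcm = 280.
    Write x = 13 + 40·t and substitute into x ≡ 1 (mod 7): 40·t ≡ 1 − 13 = -12 (mod 7).
    Reduce coefficients mod 7: 5·t ≡ 2 (mod 7).
    The inverse of 5 mod 7 is 3 (since 5·3 = 15 = 2·7 + 1), so t ≡ 3·2 = 6 ≡ 6 (mod 7).
    Then x = 13 + 40·6 = 253, valid modulo lcm(40, 7) = 280: x ≡ 253 (mod 280).
  Combine with x ≡ 1 (mod 3); new modulus lcm = 840.
    Write x = 253 + 280·t and substitute into x ≡ 1 (mod 3): 280·t ≡ 1 − 253 = -252 (mod 3).
    Reduce coefficients mod 3: 1·t ≡ 0 (mod 3).
    So t ≡ 0 (mod 3).
    Then x = 253 + 280·0 = 253, valid modulo lcm(280, 3) = 840: x ≡ 253 (mod 840).
Verify against each original: 253 mod 8 = 5, 253 mod 5 = 3, 253 mod 7 = 1, 253 mod 3 = 1.

x ≡ 253 (mod 840).


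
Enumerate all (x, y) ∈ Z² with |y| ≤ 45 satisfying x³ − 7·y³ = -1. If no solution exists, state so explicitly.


The equation is x³ - 7y³ = -1. For fixed y, x³ = 7·y³ − 1, so a solution requires the RHS to be a perfect cube.
Strategy: iterate y from -45 to 45, compute RHS = 7·y³ − 1, and check whether it is a (positive or negative) perfect cube.
Check small values of y:
  y = 0: RHS = -1 = (-1)³ ⇒ x = -1 works.
  y = 1: RHS = 6 is not a perfect cube.
  y = -1: RHS = -8 = (-2)³ ⇒ x = -2 works.
  y = 2: RHS = 55 is not a perfect cube.
  y = -2: RHS = -57 is not a perfect cube.
  y = 3: RHS = 188 is not a perfect cube.
  y = -3: RHS = -190 is not a perfect cube.
Continuing the search up to |y| = 45 finds no further solutions beyond those listed.
Collected solutions: (-1, 0), (-2, -1).

Solutions (with |y| ≤ 45): (-1, 0), (-2, -1).


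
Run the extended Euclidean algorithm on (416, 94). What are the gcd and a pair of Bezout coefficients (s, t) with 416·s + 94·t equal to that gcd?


Euclidean algorithm on (416, 94) — divide until remainder is 0:
  416 = 4 · 94 + 40
  94 = 2 · 40 + 14
  40 = 2 · 14 + 12
  14 = 1 · 12 + 2
  12 = 6 · 2 + 0
gcd(416, 94) = 2.
Track Bezout coefficients alongside the remainders: start with r₀ = 416 = a·1 + b·0 (s = 1, t = 0) and r₁ = 94 = a·0 + b·1 (s = 0, t = 1); each new remainder r_{k+1} = r_{k-1} − q_k·r_k inherits s_{k+1} = s_{k-1} − q_k·s_k, t_{k+1} = t_{k-1} − q_k·t_k, so r_k = a·s_k + b·t_k at every step:
  q = 4: r = 40, s = 1 − 4·0 = 1, t = 0 − 4·1 = -4  (check: 416·1 + 94·(-4) = 40)
  q = 2: r = 14, s = 0 − 2·1 = -2, t = 1 − 2·(-4) = 9  (check: 416·(-2) + 94·9 = 14)
  q = 2: r = 12, s = 1 − 2·(-2) = 5, t = -4 − 2·9 = -22  (check: 416·5 + 94·(-22) = 12)
  q = 1: r = 2, s = -2 − 1·5 = -7, t = 9 − 1·(-22) = 31  (check: 416·(-7) + 94·31 = 2)
The row with r = 2 (the gcd) gives the Bezout coefficients s = -7, t = 31.
Result: 416 · (-7) + 94 · (31) = 2.

gcd(416, 94) = 2; s = -7, t = 31 (check: 416·(-7) + 94·31 = 2).


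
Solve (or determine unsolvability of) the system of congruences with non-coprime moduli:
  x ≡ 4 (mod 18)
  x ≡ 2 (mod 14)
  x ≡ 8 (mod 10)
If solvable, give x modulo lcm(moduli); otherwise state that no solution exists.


Moduli 18, 14, 10 are not pairwise coprime, so CRT works modulo lcm(m_i) when all pairwise compatibility conditions hold.
Pairwise compatibility: gcd(m_i, m_j) must divide a_i - a_j for every pair.
Merge one congruence at a time:
  Start: x ≡ 4 (mod 18).
  Combine with x ≡ 2 (mod 14): gcd(18, 14) = 2; 2 - 4 = -2, which IS divisible by 2, so compatible.
    Write x = 4 + 18·t and substitute into x ≡ 2 (mod 14): 18·t ≡ 2 − 4 = -2 (mod 14).
    Divide the congruence (and modulus) by g = 2: 9·t ≡ -1 (mod 7).
    Reduce coefficients mod 7: 2·t ≡ 6 (mod 7).
    The inverse of 2 mod 7 is 4 (since 2·4 = 8 = 1·7 + 1), so t ≡ 4·6 = 24 ≡ 3 (mod 7).
    Then x = 4 + 18·3 = 58, valid modulo lcm(18, 14) = 126: x ≡ 58 (mod 126).
  Combine with x ≡ 8 (mod 10): gcd(126, 10) = 2; 8 - 58 = -50, which IS divisible by 2, so compatible.
    Write x = 58 + 126·t and substitute into x ≡ 8 (mod 10): 126·t ≡ 8 − 58 = -50 (mod 10).
    Divide the congruence (and modulus) by g = 2: 63·t ≡ -25 (mod 5).
    Reduce coefficients mod 5: 3·t ≡ 0 (mod 5).
    The inverse of 3 mod 5 is 2 (since 3·2 = 6 = 1·5 + 1), so t ≡ 2·0 = 0 ≡ 0 (mod 5).
    Then x = 58 + 126·0 = 58, valid modulo lcm(126, 10) = 630: x ≡ 58 (mod 630).
Verify: 58 mod 18 = 4, 58 mod 14 = 2, 58 mod 10 = 8.

x ≡ 58 (mod 630).


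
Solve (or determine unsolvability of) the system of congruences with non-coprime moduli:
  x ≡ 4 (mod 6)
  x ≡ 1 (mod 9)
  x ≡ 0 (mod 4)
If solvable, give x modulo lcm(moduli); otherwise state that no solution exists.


Moduli 6, 9, 4 are not pairwise coprime, so CRT works modulo lcm(m_i) when all pairwise compatibility conditions hold.
Pairwise compatibility: gcd(m_i, m_j) must divide a_i - a_j for every pair.
Merge one congruence at a time:
  Start: x ≡ 4 (mod 6).
  Combine with x ≡ 1 (mod 9): gcd(6, 9) = 3; 1 - 4 = -3, which IS divisible by 3, so compatible.
    Write x = 4 + 6·t and substitute into x ≡ 1 (mod 9): 6·t ≡ 1 − 4 = -3 (mod 9).
    Divide the congruence (and modulus) by g = 3: 2·t ≡ -1 (mod 3).
    Reduce coefficients mod 3: 2·t ≡ 2 (mod 3).
    The inverse of 2 mod 3 is 2 (since 2·2 = 4 = 1·3 + 1), so t ≡ 2·2 = 4 ≡ 1 (mod 3).
    Then x = 4 + 6·1 = 10, valid modulo lcm(6, 9) = 18: x ≡ 10 (mod 18).
  Combine with x ≡ 0 (mod 4): gcd(18, 4) = 2; 0 - 10 = -10, which IS divisible by 2, so compatible.
    Write x = 10 + 18·t and substitute into x ≡ 0 (mod 4): 18·t ≡ 0 − 10 = -10 (mod 4).
    Divide the congruence (and modulus) by g = 2: 9·t ≡ -5 (mod 2).
    Reduce coefficients mod 2: 1·t ≡ 1 (mod 2).
    So t ≡ 1 (mod 2).
    Then x = 10 + 18·1 = 28, valid modulo lcm(18, 4) = 36: x ≡ 28 (mod 36).
Verify: 28 mod 6 = 4, 28 mod 9 = 1, 28 mod 4 = 0.

x ≡ 28 (mod 36).


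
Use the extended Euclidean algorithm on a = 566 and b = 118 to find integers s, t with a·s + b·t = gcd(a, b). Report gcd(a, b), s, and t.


Euclidean algorithm on (566, 118) — divide until remainder is 0:
  566 = 4 · 118 + 94
  118 = 1 · 94 + 24
  94 = 3 · 24 + 22
  24 = 1 · 22 + 2
  22 = 11 · 2 + 0
gcd(566, 118) = 2.
Track Bezout coefficients alongside the remainders: start with r₀ = 566 = a·1 + b·0 (s = 1, t = 0) and r₁ = 118 = a·0 + b·1 (s = 0, t = 1); each new remainder r_{k+1} = r_{k-1} − q_k·r_k inherits s_{k+1} = s_{k-1} − q_k·s_k, t_{k+1} = t_{k-1} − q_k·t_k, so r_k = a·s_k + b·t_k at every step:
  q = 4: r = 94, s = 1 − 4·0 = 1, t = 0 − 4·1 = -4  (check: 566·1 + 118·(-4) = 94)
  q = 1: r = 24, s = 0 − 1·1 = -1, t = 1 − 1·(-4) = 5  (check: 566·(-1) + 118·5 = 24)
  q = 3: r = 22, s = 1 − 3·(-1) = 4, t = -4 − 3·5 = -19  (check: 566·4 + 118·(-19) = 22)
  q = 1: r = 2, s = -1 − 1·4 = -5, t = 5 − 1·(-19) = 24  (check: 566·(-5) + 118·24 = 2)
The row with r = 2 (the gcd) gives the Bezout coefficients s = -5, t = 24.
Result: 566 · (-5) + 118 · (24) = 2.

gcd(566, 118) = 2; s = -5, t = 24 (check: 566·(-5) + 118·24 = 2).


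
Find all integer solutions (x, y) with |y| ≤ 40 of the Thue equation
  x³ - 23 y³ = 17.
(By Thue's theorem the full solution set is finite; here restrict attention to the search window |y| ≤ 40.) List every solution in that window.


The equation is x³ - 23y³ = 17. For fixed y, x³ = 23·y³ + 17, so a solution requires the RHS to be a perfect cube.
Strategy: iterate y from -40 to 40, compute RHS = 23·y³ + 17, and check whether it is a (positive or negative) perfect cube.
Check small values of y:
  y = 0: RHS = 17 is not a perfect cube.
  y = 1: RHS = 40 is not a perfect cube.
  y = -1: RHS = -6 is not a perfect cube.
  y = 2: RHS = 201 is not a perfect cube.
  y = -2: RHS = -167 is not a perfect cube.
  y = 3: RHS = 638 is not a perfect cube.
  y = -3: RHS = -604 is not a perfect cube.
Continuing the search up to |y| = 40 finds no solutions either.
No (x, y) in the scanned range satisfies the equation.

No integer solutions with |y| ≤ 40.


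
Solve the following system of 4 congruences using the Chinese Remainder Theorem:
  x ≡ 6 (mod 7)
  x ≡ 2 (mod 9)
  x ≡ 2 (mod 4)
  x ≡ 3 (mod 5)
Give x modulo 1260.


Product of moduli M = 7 · 9 · 4 · 5 = 1260.
Merge one congruence at a time:
  Start: x ≡ 6 (mod 7).
  Combine with x ≡ 2 (mod 9); new modulus lcm = 63.
    Write x = 6 + 7·t and substitute into x ≡ 2 (mod 9): 7·t ≡ 2 − 6 = -4 (mod 9).
    Reduce coefficients mod 9: 7·t ≡ 5 (mod 9).
    The inverse of 7 mod 9 is 4 (since 7·4 = 28 = 3·9 + 1), so t ≡ 4·5 = 20 ≡ 2 (mod 9).
    Then x = 6 + 7·2 = 20, valid modulo lcm(7, 9) = 63: x ≡ 20 (mod 63).
  Combine with x ≡ 2 (mod 4); new modulus lcm = 252.
    Write x = 20 + 63·t and substitute into x ≡ 2 (mod 4): 63·t ≡ 2 − 20 = -18 (mod 4).
    Reduce coefficients mod 4: 3·t ≡ 2 (mod 4).
    The inverse of 3 mod 4 is 3 (since 3·3 = 9 = 2·4 + 1), so t ≡ 3·2 = 6 ≡ 2 (mod 4).
    Then x = 20 + 63·2 = 146, valid modulo lcm(63, 4) = 252: x ≡ 146 (mod 252).
  Combine with x ≡ 3 (mod 5); new modulus lcm = 1260.
    Write x = 146 + 252·t and substitute into x ≡ 3 (mod 5): 252·t ≡ 3 − 146 = -143 (mod 5).
    Reduce coefficients mod 5: 2·t ≡ 2 (mod 5).
    The inverse of 2 mod 5 is 3 (since 2·3 = 6 = 1·5 + 1), so t ≡ 3·2 = 6 ≡ 1 (mod 5).
    Then x = 146 + 252·1 = 398, valid modulo lcm(252, 5) = 1260: x ≡ 398 (mod 1260).
Verify against each original: 398 mod 7 = 6, 398 mod 9 = 2, 398 mod 4 = 2, 398 mod 5 = 3.

x ≡ 398 (mod 1260).


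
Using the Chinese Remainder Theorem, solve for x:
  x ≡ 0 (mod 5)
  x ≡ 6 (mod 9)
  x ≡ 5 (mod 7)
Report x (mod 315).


Moduli 5, 9, 7 are pairwise coprime; by CRT there is a unique solution modulo M = 5 · 9 · 7 = 315.
Solve pairwise, accumulating the modulus:
  Start with x ≡ 0 (mod 5).
  Combine with x ≡ 6 (mod 9): since gcd(5, 9) = 1, we get a unique residue mod 45.
    Write x = 0 + 5·t and substitute into x ≡ 6 (mod 9): 5·t ≡ 6 − 0 = 6 (mod 9).
    The inverse of 5 mod 9 is 2 (since 5·2 = 10 = 1·9 + 1), so t ≡ 2·6 = 12 ≡ 3 (mod 9).
    Then x = 0 + 5·3 = 15, valid modulo lcm(5, 9) = 45: x ≡ 15 (mod 45).
  Combine with x ≡ 5 (mod 7): since gcd(45, 7) = 1, we get a unique residue mod 315.
    Write x = 15 + 45·t and substitute into x ≡ 5 (mod 7): 45·t ≡ 5 − 15 = -10 (mod 7).
    Reduce coefficients mod 7: 3·t ≡ 4 (mod 7).
    The inverse of 3 mod 7 is 5 (since 3·5 = 15 = 2·7 + 1), so t ≡ 5·4 = 20 ≡ 6 (mod 7).
    Then x = 15 + 45·6 = 285, valid modulo lcm(45, 7) = 315: x ≡ 285 (mod 315).
Verify: 285 mod 5 = 0 ✓, 285 mod 9 = 6 ✓, 285 mod 7 = 5 ✓.

x ≡ 285 (mod 315).


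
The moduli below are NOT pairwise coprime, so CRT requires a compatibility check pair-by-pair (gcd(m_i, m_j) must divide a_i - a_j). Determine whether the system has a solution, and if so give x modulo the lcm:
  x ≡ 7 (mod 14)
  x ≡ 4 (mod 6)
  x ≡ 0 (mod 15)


Moduli 14, 6, 15 are not pairwise coprime, so CRT works modulo lcm(m_i) when all pairwise compatibility conditions hold.
Pairwise compatibility: gcd(m_i, m_j) must divide a_i - a_j for every pair.
Merge one congruence at a time:
  Start: x ≡ 7 (mod 14).
  Combine with x ≡ 4 (mod 6): gcd(14, 6) = 2, and 4 - 7 = -3 is NOT divisible by 2.
    ⇒ system is inconsistent (no integer solution).

No solution (the system is inconsistent).


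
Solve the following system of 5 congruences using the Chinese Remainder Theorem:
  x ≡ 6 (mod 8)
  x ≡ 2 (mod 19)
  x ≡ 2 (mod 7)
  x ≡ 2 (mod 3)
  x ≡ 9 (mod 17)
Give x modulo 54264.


Product of moduli M = 8 · 19 · 7 · 3 · 17 = 54264.
Merge one congruence at a time:
  Start: x ≡ 6 (mod 8).
  Combine with x ≡ 2 (mod 19); new modulus lcm = 152.
    Write x = 6 + 8·t and substitute into x ≡ 2 (mod 19): 8·t ≡ 2 − 6 = -4 (mod 19).
    Reduce coefficients mod 19: 8·t ≡ 15 (mod 19).
    The inverse of 8 mod 19 is 12 (since 8·12 = 96 = 5·19 + 1), so t ≡ 12·15 = 180 ≡ 9 (mod 19).
    Then x = 6 + 8·9 = 78, valid modulo lcm(8, 19) = 152: x ≡ 78 (mod 152).
  Combine with x ≡ 2 (mod 7); new modulus lcm = 1064.
    Write x = 78 + 152·t and substitute into x ≡ 2 (mod 7): 152·t ≡ 2 − 78 = -76 (mod 7).
    Reduce coefficients mod 7: 5·t ≡ 1 (mod 7).
    The inverse of 5 mod 7 is 3 (since 5·3 = 15 = 2·7 + 1), so t ≡ 3·1 = 3 ≡ 3 (mod 7).
    Then x = 78 + 152·3 = 534, valid modulo lcm(152, 7) = 1064: x ≡ 534 (mod 1064).
  Combine with x ≡ 2 (mod 3); new modulus lcm = 3192.
    Write x = 534 + 1064·t and substitute into x ≡ 2 (mod 3): 1064·t ≡ 2 − 534 = -532 (mod 3).
    Reduce coefficients mod 3: 2·t ≡ 2 (mod 3).
    The inverse of 2 mod 3 is 2 (since 2·2 = 4 = 1·3 + 1), so t ≡ 2·2 = 4 ≡ 1 (mod 3).
    Then x = 534 + 1064·1 = 1598, valid modulo lcm(1064, 3) = 3192: x ≡ 1598 (mod 3192).
  Combine with x ≡ 9 (mod 17); new modulus lcm = 54264.
    Write x = 1598 + 3192·t and substitute into x ≡ 9 (mod 17): 3192·t ≡ 9 − 1598 = -1589 (mod 17).
    Reduce coefficients mod 17: 13·t ≡ 9 (mod 17).
    The inverse of 13 mod 17 is 4 (since 13·4 = 52 = 3·17 + 1), so t ≡ 4·9 = 36 ≡ 2 (mod 17).
    Then x = 1598 + 3192·2 = 7982, valid modulo lcm(3192, 17) = 54264: x ≡ 7982 (mod 54264).
Verify against each original: 7982 mod 8 = 6, 7982 mod 19 = 2, 7982 mod 7 = 2, 7982 mod 3 = 2, 7982 mod 17 = 9.

x ≡ 7982 (mod 54264).


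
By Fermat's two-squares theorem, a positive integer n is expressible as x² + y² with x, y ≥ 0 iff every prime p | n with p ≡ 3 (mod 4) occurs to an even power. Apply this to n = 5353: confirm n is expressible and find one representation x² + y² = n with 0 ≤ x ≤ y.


Step 1: Factor n = 5353 = 53 · 101.
Step 2: Check the mod-4 condition on each prime factor: 53 ≡ 1 (mod 4), exponent 1; 101 ≡ 1 (mod 4), exponent 1.
All primes ≡ 3 (mod 4) appear to even exponent (or don't appear), so by the two-squares theorem n IS expressible as a sum of two squares.
Step 3: Build a representation. Here n = 53 · 101 is a product of primes ≡ 1 (mod 4). Each prime p ≡ 1 (mod 4) is itself a sum of two squares; find a² by testing p − a² for a perfect square:
  53: 53 − 1² = 52, 53 − 2² = 49 = 7² ⇒ 53 = 2² + 7².
  101: 101 − 1² = 100 = 10² ⇒ 101 = 1² + 10².
  Combine using the Brahmagupta–Fibonacci identity (a² + b²)(c² + d²) = (ac − bd)² + (ad + bc)² = (ac + bd)² + (ad − bc)²:
  53 · 101 = 5353: from (2² + 7²)(1² + 10²), take (2·1 − 7·10, 2·10 + 7·1) = (2 − 70, 20 + 7) = (-68, 27); dropping signs (only squares matter) gives (68, 27); check 68² + 27² = 4624 + 729 = 5353 ✓.
Step 4: Order so x ≤ y and verify: 27² + 68² = 729 + 4624 = 5353 = n. ✓

n = 5353 = 27² + 68² (one valid representation with x ≤ y).


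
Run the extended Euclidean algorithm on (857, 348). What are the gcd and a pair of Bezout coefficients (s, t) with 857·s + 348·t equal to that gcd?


Euclidean algorithm on (857, 348) — divide until remainder is 0:
  857 = 2 · 348 + 161
  348 = 2 · 161 + 26
  161 = 6 · 26 + 5
  26 = 5 · 5 + 1
  5 = 5 · 1 + 0
gcd(857, 348) = 1.
Track Bezout coefficients alongside the remainders: start with r₀ = 857 = a·1 + b·0 (s = 1, t = 0) and r₁ = 348 = a·0 + b·1 (s = 0, t = 1); each new remainder r_{k+1} = r_{k-1} − q_k·r_k inherits s_{k+1} = s_{k-1} − q_k·s_k, t_{k+1} = t_{k-1} − q_k·t_k, so r_k = a·s_k + b·t_k at every step:
  q = 2: r = 161, s = 1 − 2·0 = 1, t = 0 − 2·1 = -2  (check: 857·1 + 348·(-2) = 161)
  q = 2: r = 26, s = 0 − 2·1 = -2, t = 1 − 2·(-2) = 5  (check: 857·(-2) + 348·5 = 26)
  q = 6: r = 5, s = 1 − 6·(-2) = 13, t = -2 − 6·5 = -32  (check: 857·13 + 348·(-32) = 5)
  q = 5: r = 1, s = -2 − 5·13 = -67, t = 5 − 5·(-32) = 165  (check: 857·(-67) + 348·165 = 1)
The row with r = 1 (the gcd) gives the Bezout coefficients s = -67, t = 165.
Result: 857 · (-67) + 348 · (165) = 1.

gcd(857, 348) = 1; s = -67, t = 165 (check: 857·(-67) + 348·165 = 1).


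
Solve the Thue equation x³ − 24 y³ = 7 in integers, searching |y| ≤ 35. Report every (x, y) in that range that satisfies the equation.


The equation is x³ - 24y³ = 7. For fixed y, x³ = 24·y³ + 7, so a solution requires the RHS to be a perfect cube.
Strategy: iterate y from -35 to 35, compute RHS = 24·y³ + 7, and check whether it is a (positive or negative) perfect cube.
Check small values of y:
  y = 0: RHS = 7 is not a perfect cube.
  y = 1: RHS = 31 is not a perfect cube.
  y = -1: RHS = -17 is not a perfect cube.
  y = 2: RHS = 199 is not a perfect cube.
  y = -2: RHS = -185 is not a perfect cube.
  y = 3: RHS = 655 is not a perfect cube.
  y = -3: RHS = -641 is not a perfect cube.
Continuing the search up to |y| = 35 finds no solutions either.
No (x, y) in the scanned range satisfies the equation.

No integer solutions with |y| ≤ 35.


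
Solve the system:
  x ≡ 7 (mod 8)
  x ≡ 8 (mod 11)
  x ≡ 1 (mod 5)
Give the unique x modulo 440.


Moduli 8, 11, 5 are pairwise coprime; by CRT there is a unique solution modulo M = 8 · 11 · 5 = 440.
Solve pairwise, accumulating the modulus:
  Start with x ≡ 7 (mod 8).
  Combine with x ≡ 8 (mod 11): since gcd(8, 11) = 1, we get a unique residue mod 88.
    Write x = 7 + 8·t and substitute into x ≡ 8 (mod 11): 8·t ≡ 8 − 7 = 1 (mod 11).
    The inverse of 8 mod 11 is 7 (since 8·7 = 56 = 5·11 + 1), so t ≡ 7·1 = 7 ≡ 7 (mod 11).
    Then x = 7 + 8·7 = 63, valid modulo lcm(8, 11) = 88: x ≡ 63 (mod 88).
  Combine with x ≡ 1 (mod 5): since gcd(88, 5) = 1, we get a unique residue mod 440.
    Write x = 63 + 88·t and substitute into x ≡ 1 (mod 5): 88·t ≡ 1 − 63 = -62 (mod 5).
    Reduce coefficients mod 5: 3·t ≡ 3 (mod 5).
    The inverse of 3 mod 5 is 2 (since 3·2 = 6 = 1·5 + 1), so t ≡ 2·3 = 6 ≡ 1 (mod 5).
    Then x = 63 + 88·1 = 151, valid modulo lcm(88, 5) = 440: x ≡ 151 (mod 440).
Verify: 151 mod 8 = 7 ✓, 151 mod 11 = 8 ✓, 151 mod 5 = 1 ✓.

x ≡ 151 (mod 440).


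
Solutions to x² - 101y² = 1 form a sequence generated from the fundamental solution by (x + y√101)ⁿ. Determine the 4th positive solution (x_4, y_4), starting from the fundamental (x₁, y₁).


Step 1: Find the fundamental solution (x₁, y₁) of x² - 101y² = 1.
  Expand √101 as a continued fraction. a₀ = ⌊√101⌋ = 10; iterate m_{k+1} = d_k·a_k − m_k, d_{k+1} = (101 − m_{k+1}²)/d_k, a_{k+1} = ⌊(a₀ + m_{k+1})/d_{k+1}⌋ (starting m₀ = 0, d₀ = 1), with convergents p_k = a_k·p_{k-1} + p_{k-2}, q_k = a_k·q_{k-1} + q_{k-2} (p₋₁ = 1, q₋₁ = 0):
  k = 0: a₀ = 10; p₀/q₀ = 10/1; p₀² − 101·q₀² = 100 − 101 = -1.
  k = 1: m = 10, d = 1, a = ⌊(10 + 10)/1⌋ = 20; p/q = (20·10 + 1)/(20·1 + 0) = 201/20; p² − 101·q² = 40401 − 40400 = 1.
  The first convergent with p² − 101·q² = 1 gives the fundamental solution (x₁, y₁) = (201, 20).
Step 2: Apply the recurrence (x_{n+1}, y_{n+1}) = (x₁x_n + 101y₁y_n, x₁y_n + y₁x_n) repeatedly.
  From (x_1, y_1) = (201, 20): x_2 = 201·201 + 101·20·20 = 80801; y_2 = 201·20 + 20·201 = 8040.
  From (x_2, y_2) = (80801, 8040): x_3 = 201·80801 + 101·20·8040 = 32481801; y_3 = 201·8040 + 20·80801 = 3232060.
  From (x_3, y_3) = (32481801, 3232060): x_4 = 201·32481801 + 101·20·3232060 = 13057603201; y_4 = 201·3232060 + 20·32481801 = 1299280080.
Step 3: Verify x_4² - 101·y_4² = 170501001354765446401 - 170501001354765446400 = 1 (should be 1). ✓

(x_1, y_1) = (201, 20); (x_4, y_4) = (13057603201, 1299280080).


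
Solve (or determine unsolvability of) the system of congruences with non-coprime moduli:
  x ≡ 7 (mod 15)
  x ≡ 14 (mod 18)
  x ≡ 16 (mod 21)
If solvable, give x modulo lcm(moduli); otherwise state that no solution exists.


Moduli 15, 18, 21 are not pairwise coprime, so CRT works modulo lcm(m_i) when all pairwise compatibility conditions hold.
Pairwise compatibility: gcd(m_i, m_j) must divide a_i - a_j for every pair.
Merge one congruence at a time:
  Start: x ≡ 7 (mod 15).
  Combine with x ≡ 14 (mod 18): gcd(15, 18) = 3, and 14 - 7 = 7 is NOT divisible by 3.
    ⇒ system is inconsistent (no integer solution).

No solution (the system is inconsistent).


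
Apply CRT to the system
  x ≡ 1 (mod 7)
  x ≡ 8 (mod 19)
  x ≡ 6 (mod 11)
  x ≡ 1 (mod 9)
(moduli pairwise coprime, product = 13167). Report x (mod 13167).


Product of moduli M = 7 · 19 · 11 · 9 = 13167.
Merge one congruence at a time:
  Start: x ≡ 1 (mod 7).
  Combine with x ≡ 8 (mod 19); new modulus lcm = 133.
    Write x = 1 + 7·t and substitute into x ≡ 8 (mod 19): 7·t ≡ 8 − 1 = 7 (mod 19).
    The inverse of 7 mod 19 is 11 (since 7·11 = 77 = 4·19 + 1), so t ≡ 11·7 = 77 ≡ 1 (mod 19).
    Then x = 1 + 7·1 = 8, valid modulo lcm(7, 19) = 133: x ≡ 8 (mod 133).
  Combine with x ≡ 6 (mod 11); new modulus lcm = 1463.
    Write x = 8 + 133·t and substitute into x ≡ 6 (mod 11): 133·t ≡ 6 − 8 = -2 (mod 11).
    Reduce coefficients mod 11: 1·t ≡ 9 (mod 11).
    So t ≡ 9 (mod 11).
    Then x = 8 + 133·9 = 1205, valid modulo lcm(133, 11) = 1463: x ≡ 1205 (mod 1463).
  Combine with x ≡ 1 (mod 9); new modulus lcm = 13167.
    Write x = 1205 + 1463·t and substitute into x ≡ 1 (mod 9): 1463·t ≡ 1 − 1205 = -1204 (mod 9).
    Reduce coefficients mod 9: 5·t ≡ 2 (mod 9).
    The inverse of 5 mod 9 is 2 (since 5·2 = 10 = 1·9 + 1), so t ≡ 2·2 = 4 ≡ 4 (mod 9).
    Then x = 1205 + 1463·4 = 7057, valid modulo lcm(1463, 9) = 13167: x ≡ 7057 (mod 13167).
Verify against each original: 7057 mod 7 = 1, 7057 mod 19 = 8, 7057 mod 11 = 6, 7057 mod 9 = 1.

x ≡ 7057 (mod 13167).


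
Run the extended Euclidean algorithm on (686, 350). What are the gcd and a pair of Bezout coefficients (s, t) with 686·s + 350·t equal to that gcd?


Euclidean algorithm on (686, 350) — divide until remainder is 0:
  686 = 1 · 350 + 336
  350 = 1 · 336 + 14
  336 = 24 · 14 + 0
gcd(686, 350) = 14.
Track Bezout coefficients alongside the remainders: start with r₀ = 686 = a·1 + b·0 (s = 1, t = 0) and r₁ = 350 = a·0 + b·1 (s = 0, t = 1); each new remainder r_{k+1} = r_{k-1} − q_k·r_k inherits s_{k+1} = s_{k-1} − q_k·s_k, t_{k+1} = t_{k-1} − q_k·t_k, so r_k = a·s_k + b·t_k at every step:
  q = 1: r = 336, s = 1 − 1·0 = 1, t = 0 − 1·1 = -1  (check: 686·1 + 350·(-1) = 336)
  q = 1: r = 14, s = 0 − 1·1 = -1, t = 1 − 1·(-1) = 2  (check: 686·(-1) + 350·2 = 14)
The row with r = 14 (the gcd) gives the Bezout coefficients s = -1, t = 2.
Result: 686 · (-1) + 350 · (2) = 14.

gcd(686, 350) = 14; s = -1, t = 2 (check: 686·(-1) + 350·2 = 14).


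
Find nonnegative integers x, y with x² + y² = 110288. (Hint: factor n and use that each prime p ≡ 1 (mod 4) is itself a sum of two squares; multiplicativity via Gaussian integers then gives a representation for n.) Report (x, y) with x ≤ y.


Step 1: Factor n = 110288 = 2^4 · 61 · 113.
Step 2: Check the mod-4 condition on each prime factor: 2 = 2 (special); 61 ≡ 1 (mod 4), exponent 1; 113 ≡ 1 (mod 4), exponent 1.
All primes ≡ 3 (mod 4) appear to even exponent (or don't appear), so by the two-squares theorem n IS expressible as a sum of two squares.
Step 3: Build a representation. Group n = k² · m with k = 4 and m = 61 · 113 = 6893 (a product of primes ≡ 1 (mod 4)); a representation of m scales to one of n via (k·x)² + (k·y)² = k²(x² + y²). Each prime p ≡ 1 (mod 4) is itself a sum of two squares; find a² by testing p − a² for a perfect square:
  61: 61 − 1² = 60, 61 − 2² = 57, 61 − 3² = 52, 61 − 4² = 45, 61 − 5² = 36 = 6² ⇒ 61 = 5² + 6².
  113: 113 − 1² = 112, 113 − 2² = 109, 113 − 3² = 104, 113 − 4² = 97, 113 − 5² = 88, 113 − 6² = 77, 113 − 7² = 64 = 8² ⇒ 113 = 7² + 8².
  Combine using the Brahmagupta–Fibonacci identity (a² + b²)(c² + d²) = (ac − bd)² + (ad + bc)² = (ac + bd)² + (ad − bc)²:
  61 · 113 = 6893: from (5² + 6²)(7² + 8²), take (5·7 − 6·8, 5·8 + 6·7) = (35 − 48, 40 + 42) = (-13, 82); dropping signs (only squares matter) gives (13, 82); check 13² + 82² = 169 + 6724 = 6893 ✓.
  Scale by k = 4: (4·13, 4·82) = (52, 328).
Step 4: Order so x ≤ y and verify: 52² + 328² = 2704 + 107584 = 110288 = n. ✓

n = 110288 = 52² + 328² (one valid representation with x ≤ y).


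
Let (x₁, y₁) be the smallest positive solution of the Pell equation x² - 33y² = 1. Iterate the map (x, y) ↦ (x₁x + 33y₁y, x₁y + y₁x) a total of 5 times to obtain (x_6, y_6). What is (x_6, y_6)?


Step 1: Find the fundamental solution (x₁, y₁) of x² - 33y² = 1.
  Expand √33 as a continued fraction. a₀ = ⌊√33⌋ = 5; iterate m_{k+1} = d_k·a_k − m_k, d_{k+1} = (33 − m_{k+1}²)/d_k, a_{k+1} = ⌊(a₀ + m_{k+1})/d_{k+1}⌋ (starting m₀ = 0, d₀ = 1), with convergents p_k = a_k·p_{k-1} + p_{k-2}, q_k = a_k·q_{k-1} + q_{k-2} (p₋₁ = 1, q₋₁ = 0):
  k = 0: a₀ = 5; p₀/q₀ = 5/1; p₀² − 33·q₀² = 25 − 33 = -8.
  k = 1: m = 5, d = 8, a = ⌊(5 + 5)/8⌋ = 1; p/q = (1·5 + 1)/(1·1 + 0) = 6/1; p² − 33·q² = 36 − 33 = 3.
  k = 2: m = 3, d = 3, a = ⌊(5 + 3)/3⌋ = 2; p/q = (2·6 + 5)/(2·1 + 1) = 17/3; p² − 33·q² = 289 − 297 = -8.
  k = 3: m = 3, d = 8, a = ⌊(5 + 3)/8⌋ = 1; p/q = (1·17 + 6)/(1·3 + 1) = 23/4; p² − 33·q² = 529 − 528 = 1.
  The first convergent with p² − 33·q² = 1 gives the fundamental solution (x₁, y₁) = (23, 4).
Step 2: Apply the recurrence (x_{n+1}, y_{n+1}) = (x₁x_n + 33y₁y_n, x₁y_n + y₁x_n) repeatedly.
  From (x_1, y_1) = (23, 4): x_2 = 23·23 + 33·4·4 = 1057; y_2 = 23·4 + 4·23 = 184.
  From (x_2, y_2) = (1057, 184): x_3 = 23·1057 + 33·4·184 = 48599; y_3 = 23·184 + 4·1057 = 8460.
  From (x_3, y_3) = (48599, 8460): x_4 = 23·48599 + 33·4·8460 = 2234497; y_4 = 23·8460 + 4·48599 = 388976.
  From (x_4, y_4) = (2234497, 388976): x_5 = 23·2234497 + 33·4·388976 = 102738263; y_5 = 23·388976 + 4·2234497 = 17884436.
  From (x_5, y_5) = (102738263, 17884436): x_6 = 23·102738263 + 33·4·17884436 = 4723725601; y_6 = 23·17884436 + 4·102738263 = 822295080.
Step 3: Verify x_6² - 33·y_6² = 22313583553542811201 - 22313583553542811200 = 1 (should be 1). ✓

(x_1, y_1) = (23, 4); (x_6, y_6) = (4723725601, 822295080).


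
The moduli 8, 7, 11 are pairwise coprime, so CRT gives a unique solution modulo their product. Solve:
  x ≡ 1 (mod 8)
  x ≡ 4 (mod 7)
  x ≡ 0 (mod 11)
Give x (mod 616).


Moduli 8, 7, 11 are pairwise coprime; by CRT there is a unique solution modulo M = 8 · 7 · 11 = 616.
Solve pairwise, accumulating the modulus:
  Start with x ≡ 1 (mod 8).
  Combine with x ≡ 4 (mod 7): since gcd(8, 7) = 1, we get a unique residue mod 56.
    Write x = 1 + 8·t and substitute into x ≡ 4 (mod 7): 8·t ≡ 4 − 1 = 3 (mod 7).
    Reduce coefficients mod 7: 1·t ≡ 3 (mod 7).
    So t ≡ 3 (mod 7).
    Then x = 1 + 8·3 = 25, valid modulo lcm(8, 7) = 56: x ≡ 25 (mod 56).
  Combine with x ≡ 0 (mod 11): since gcd(56, 11) = 1, we get a unique residue mod 616.
    Write x = 25 + 56·t and substitute into x ≡ 0 (mod 11): 56·t ≡ 0 − 25 = -25 (mod 11).
    Reduce coefficients mod 11: 1·t ≡ 8 (mod 11).
    So t ≡ 8 (mod 11).
    Then x = 25 + 56·8 = 473, valid modulo lcm(56, 11) = 616: x ≡ 473 (mod 616).
Verify: 473 mod 8 = 1 ✓, 473 mod 7 = 4 ✓, 473 mod 11 = 0 ✓.

x ≡ 473 (mod 616).


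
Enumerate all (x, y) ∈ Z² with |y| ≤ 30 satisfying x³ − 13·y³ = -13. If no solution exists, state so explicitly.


The equation is x³ - 13y³ = -13. For fixed y, x³ = 13·y³ − 13, so a solution requires the RHS to be a perfect cube.
Strategy: iterate y from -30 to 30, compute RHS = 13·y³ − 13, and check whether it is a (positive or negative) perfect cube.
Check small values of y:
  y = 0: RHS = -13 is not a perfect cube.
  y = 1: RHS = 0 = (0)³ ⇒ x = 0 works.
  y = -1: RHS = -26 is not a perfect cube.
  y = 2: RHS = 91 is not a perfect cube.
  y = -2: RHS = -117 is not a perfect cube.
  y = 3: RHS = 338 is not a perfect cube.
  y = -3: RHS = -364 is not a perfect cube.
Continuing the search up to |y| = 30 finds no further solutions beyond those listed.
Collected solutions: (0, 1).

Solutions (with |y| ≤ 30): (0, 1).


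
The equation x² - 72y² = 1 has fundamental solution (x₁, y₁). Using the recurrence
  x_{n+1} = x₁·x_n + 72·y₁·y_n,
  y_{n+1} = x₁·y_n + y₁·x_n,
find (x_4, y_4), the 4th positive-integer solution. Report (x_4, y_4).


Step 1: Find the fundamental solution (x₁, y₁) of x² - 72y² = 1.
  Expand √72 as a continued fraction. a₀ = ⌊√72⌋ = 8; iterate m_{k+1} = d_k·a_k − m_k, d_{k+1} = (72 − m_{k+1}²)/d_k, a_{k+1} = ⌊(a₀ + m_{k+1})/d_{k+1}⌋ (starting m₀ = 0, d₀ = 1), with convergents p_k = a_k·p_{k-1} + p_{k-2}, q_k = a_k·q_{k-1} + q_{k-2} (p₋₁ = 1, q₋₁ = 0):
  k = 0: a₀ = 8; p₀/q₀ = 8/1; p₀² − 72·q₀² = 64 − 72 = -8.
  k = 1: m = 8, d = 8, a = ⌊(8 + 8)/8⌋ = 2; p/q = (2·8 + 1)/(2·1 + 0) = 17/2; p² − 72·q² = 289 − 288 = 1.
  The first convergent with p² − 72·q² = 1 gives the fundamental solution (x₁, y₁) = (17, 2).
Step 2: Apply the recurrence (x_{n+1}, y_{n+1}) = (x₁x_n + 72y₁y_n, x₁y_n + y₁x_n) repeatedly.
  From (x_1, y_1) = (17, 2): x_2 = 17·17 + 72·2·2 = 577; y_2 = 17·2 + 2·17 = 68.
  From (x_2, y_2) = (577, 68): x_3 = 17·577 + 72·2·68 = 19601; y_3 = 17·68 + 2·577 = 2310.
  From (x_3, y_3) = (19601, 2310): x_4 = 17·19601 + 72·2·2310 = 665857; y_4 = 17·2310 + 2·19601 = 78472.
Step 3: Verify x_4² - 72·y_4² = 443365544449 - 443365544448 = 1 (should be 1). ✓

(x_1, y_1) = (17, 2); (x_4, y_4) = (665857, 78472).


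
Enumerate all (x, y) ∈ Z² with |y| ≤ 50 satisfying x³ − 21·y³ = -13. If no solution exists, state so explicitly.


The equation is x³ - 21y³ = -13. For fixed y, x³ = 21·y³ − 13, so a solution requires the RHS to be a perfect cube.
Strategy: iterate y from -50 to 50, compute RHS = 21·y³ − 13, and check whether it is a (positive or negative) perfect cube.
Check small values of y:
  y = 0: RHS = -13 is not a perfect cube.
  y = 1: RHS = 8 = (2)³ ⇒ x = 2 works.
  y = -1: RHS = -34 is not a perfect cube.
  y = 2: RHS = 155 is not a perfect cube.
  y = -2: RHS = -181 is not a perfect cube.
  y = 3: RHS = 554 is not a perfect cube.
  y = -3: RHS = -580 is not a perfect cube.
Continuing, at y = 4: RHS = 1331 = (11)³ ⇒ x = 11 works.
Searching the remaining y in |y| ≤ 50 finds no further solutions.
Collected solutions: (2, 1), (11, 4).

Solutions (with |y| ≤ 50): (2, 1), (11, 4).


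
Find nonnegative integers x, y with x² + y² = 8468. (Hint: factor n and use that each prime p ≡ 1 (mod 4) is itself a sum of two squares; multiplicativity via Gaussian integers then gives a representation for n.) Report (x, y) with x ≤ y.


Step 1: Factor n = 8468 = 2^2 · 29 · 73.
Step 2: Check the mod-4 condition on each prime factor: 2 = 2 (special); 29 ≡ 1 (mod 4), exponent 1; 73 ≡ 1 (mod 4), exponent 1.
All primes ≡ 3 (mod 4) appear to even exponent (or don't appear), so by the two-squares theorem n IS expressible as a sum of two squares.
Step 3: Build a representation. Group n = k² · m with k = 2 and m = 29 · 73 = 2117 (a product of primes ≡ 1 (mod 4)); a representation of m scales to one of n via (k·x)² + (k·y)² = k²(x² + y²). Each prime p ≡ 1 (mod 4) is itself a sum of two squares; find a² by testing p − a² for a perfect square:
  29: 29 − 1² = 28, 29 − 2² = 25 = 5² ⇒ 29 = 2² + 5².
  73: 73 − 1² = 72, 73 − 2² = 69, 73 − 3² = 64 = 8² ⇒ 73 = 3² + 8².
  Combine using the Brahmagupta–Fibonacci identity (a² + b²)(c² + d²) = (ac − bd)² + (ad + bc)² = (ac + bd)² + (ad − bc)²:
  29 · 73 = 2117: from (2² + 5²)(3² + 8²), take (2·3 − 5·8, 2·8 + 5·3) = (6 − 40, 16 + 15) = (-34, 31); dropping signs (only squares matter) gives (34, 31); check 34² + 31² = 1156 + 961 = 2117 ✓.
  Scale by k = 2: (2·34, 2·31) = (68, 62).
Step 4: Order so x ≤ y and verify: 62² + 68² = 3844 + 4624 = 8468 = n. ✓

n = 8468 = 62² + 68² (one valid representation with x ≤ y).


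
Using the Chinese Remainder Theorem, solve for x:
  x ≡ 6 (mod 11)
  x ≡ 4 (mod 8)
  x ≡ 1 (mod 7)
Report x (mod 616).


Moduli 11, 8, 7 are pairwise coprime; by CRT there is a unique solution modulo M = 11 · 8 · 7 = 616.
Solve pairwise, accumulating the modulus:
  Start with x ≡ 6 (mod 11).
  Combine with x ≡ 4 (mod 8): since gcd(11, 8) = 1, we get a unique residue mod 88.
    Write x = 6 + 11·t and substitute into x ≡ 4 (mod 8): 11·t ≡ 4 − 6 = -2 (mod 8).
    Reduce coefficients mod 8: 3·t ≡ 6 (mod 8).
    The inverse of 3 mod 8 is 3 (since 3·3 = 9 = 1·8 + 1), so t ≡ 3·6 = 18 ≡ 2 (mod 8).
    Then x = 6 + 11·2 = 28, valid modulo lcm(11, 8) = 88: x ≡ 28 (mod 88).
  Combine with x ≡ 1 (mod 7): since gcd(88, 7) = 1, we get a unique residue mod 616.
    Write x = 28 + 88·t and substitute into x ≡ 1 (mod 7): 88·t ≡ 1 − 28 = -27 (mod 7).
    Reduce coefficients mod 7: 4·t ≡ 1 (mod 7).
    The inverse of 4 mod 7 is 2 (since 4·2 = 8 = 1·7 + 1), so t ≡ 2·1 = 2 ≡ 2 (mod 7).
    Then x = 28 + 88·2 = 204, valid modulo lcm(88, 7) = 616: x ≡ 204 (mod 616).
Verify: 204 mod 11 = 6 ✓, 204 mod 8 = 4 ✓, 204 mod 7 = 1 ✓.

x ≡ 204 (mod 616).


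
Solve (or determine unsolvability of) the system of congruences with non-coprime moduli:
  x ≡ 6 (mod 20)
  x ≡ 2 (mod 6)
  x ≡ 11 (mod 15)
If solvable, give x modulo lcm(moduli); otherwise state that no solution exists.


Moduli 20, 6, 15 are not pairwise coprime, so CRT works modulo lcm(m_i) when all pairwise compatibility conditions hold.
Pairwise compatibility: gcd(m_i, m_j) must divide a_i - a_j for every pair.
Merge one congruence at a time:
  Start: x ≡ 6 (mod 20).
  Combine with x ≡ 2 (mod 6): gcd(20, 6) = 2; 2 - 6 = -4, which IS divisible by 2, so compatible.
    Write x = 6 + 20·t and substitute into x ≡ 2 (mod 6): 20·t ≡ 2 − 6 = -4 (mod 6).
    Divide the congruence (and modulus) by g = 2: 10·t ≡ -2 (mod 3).
    Reduce coefficients mod 3: 1·t ≡ 1 (mod 3).
    So t ≡ 1 (mod 3).
    Then x = 6 + 20·1 = 26, valid modulo lcm(20, 6) = 60: x ≡ 26 (mod 60).
  Combine with x ≡ 11 (mod 15): gcd(60, 15) = 15; 11 - 26 = -15, which IS divisible by 15, so compatible.
    Write x = 26 + 60·t and substitute into x ≡ 11 (mod 15): 60·t ≡ 11 − 26 = -15 (mod 15).
    Divide the congruence (and modulus) by g = 15: 4·t ≡ -1 (mod 1).
    Modulo 1 every t works; take t = 0.
    Then x = 26 + 60·0 = 26, valid modulo lcm(60, 15) = 60: x ≡ 26 (mod 60).
Verify: 26 mod 20 = 6, 26 mod 6 = 2, 26 mod 15 = 11.

x ≡ 26 (mod 60).


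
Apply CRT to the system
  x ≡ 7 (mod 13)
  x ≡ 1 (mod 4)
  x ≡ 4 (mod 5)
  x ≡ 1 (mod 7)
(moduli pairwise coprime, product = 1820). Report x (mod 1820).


Product of moduli M = 13 · 4 · 5 · 7 = 1820.
Merge one congruence at a time:
  Start: x ≡ 7 (mod 13).
  Combine with x ≡ 1 (mod 4); new modulus lcm = 52.
    Write x = 7 + 13·t and substitute into x ≡ 1 (mod 4): 13·t ≡ 1 − 7 = -6 (mod 4).
    Reduce coefficients mod 4: 1·t ≡ 2 (mod 4).
    So t ≡ 2 (mod 4).
    Then x = 7 + 13·2 = 33, valid modulo lcm(13, 4) = 52: x ≡ 33 (mod 52).
  Combine with x ≡ 4 (mod 5); new modulus lcm = 260.
    Write x = 33 + 52·t and substitute into x ≡ 4 (mod 5): 52·t ≡ 4 − 33 = -29 (mod 5).
    Reduce coefficients mod 5: 2·t ≡ 1 (mod 5).
    The inverse of 2 mod 5 is 3 (since 2·3 = 6 = 1·5 + 1), so t ≡ 3·1 = 3 ≡ 3 (mod 5).
    Then x = 33 + 52·3 = 189, valid modulo lcm(52, 5) = 260: x ≡ 189 (mod 260).
  Combine with x ≡ 1 (mod 7); new modulus lcm = 1820.
    Write x = 189 + 260·t and substitute into x ≡ 1 (mod 7): 260·t ≡ 1 − 189 = -188 (mod 7).
    Reduce coefficients mod 7: 1·t ≡ 1 (mod 7).
    So t ≡ 1 (mod 7).
    Then x = 189 + 260·1 = 449, valid modulo lcm(260, 7) = 1820: x ≡ 449 (mod 1820).
Verify against each original: 449 mod 13 = 7, 449 mod 4 = 1, 449 mod 5 = 4, 449 mod 7 = 1.

x ≡ 449 (mod 1820).


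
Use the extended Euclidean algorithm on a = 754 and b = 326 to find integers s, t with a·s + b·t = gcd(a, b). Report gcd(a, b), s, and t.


Euclidean algorithm on (754, 326) — divide until remainder is 0:
  754 = 2 · 326 + 102
  326 = 3 · 102 + 20
  102 = 5 · 20 + 2
  20 = 10 · 2 + 0
gcd(754, 326) = 2.
Track Bezout coefficients alongside the remainders: start with r₀ = 754 = a·1 + b·0 (s = 1, t = 0) and r₁ = 326 = a·0 + b·1 (s = 0, t = 1); each new remainder r_{k+1} = r_{k-1} − q_k·r_k inherits s_{k+1} = s_{k-1} − q_k·s_k, t_{k+1} = t_{k-1} − q_k·t_k, so r_k = a·s_k + b·t_k at every step:
  q = 2: r = 102, s = 1 − 2·0 = 1, t = 0 − 2·1 = -2  (check: 754·1 + 326·(-2) = 102)
  q = 3: r = 20, s = 0 − 3·1 = -3, t = 1 − 3·(-2) = 7  (check: 754·(-3) + 326·7 = 20)
  q = 5: r = 2, s = 1 − 5·(-3) = 16, t = -2 − 5·7 = -37  (check: 754·16 + 326·(-37) = 2)
The row with r = 2 (the gcd) gives the Bezout coefficients s = 16, t = -37.
Result: 754 · (16) + 326 · (-37) = 2.

gcd(754, 326) = 2; s = 16, t = -37 (check: 754·16 + 326·(-37) = 2).


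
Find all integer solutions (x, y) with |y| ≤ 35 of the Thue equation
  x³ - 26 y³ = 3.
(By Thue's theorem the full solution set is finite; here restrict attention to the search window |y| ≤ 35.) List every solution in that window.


The equation is x³ - 26y³ = 3. For fixed y, x³ = 26·y³ + 3, so a solution requires the RHS to be a perfect cube.
Strategy: iterate y from -35 to 35, compute RHS = 26·y³ + 3, and check whether it is a (positive or negative) perfect cube.
Check small values of y:
  y = 0: RHS = 3 is not a perfect cube.
  y = 1: RHS = 29 is not a perfect cube.
  y = -1: RHS = -23 is not a perfect cube.
  y = 2: RHS = 211 is not a perfect cube.
  y = -2: RHS = -205 is not a perfect cube.
  y = 3: RHS = 705 is not a perfect cube.
  y = -3: RHS = -699 is not a perfect cube.
Continuing the search up to |y| = 35 finds no solutions either.
No (x, y) in the scanned range satisfies the equation.

No integer solutions with |y| ≤ 35.


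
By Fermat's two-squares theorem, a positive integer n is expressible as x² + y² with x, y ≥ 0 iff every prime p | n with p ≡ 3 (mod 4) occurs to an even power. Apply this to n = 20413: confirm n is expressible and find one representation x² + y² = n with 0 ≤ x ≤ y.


Step 1: Factor n = 20413 = 137 · 149.
Step 2: Check the mod-4 condition on each prime factor: 137 ≡ 1 (mod 4), exponent 1; 149 ≡ 1 (mod 4), exponent 1.
All primes ≡ 3 (mod 4) appear to even exponent (or don't appear), so by the two-squares theorem n IS expressible as a sum of two squares.
Step 3: Build a representation. Here n = 137 · 149 is a product of primes ≡ 1 (mod 4). Each prime p ≡ 1 (mod 4) is itself a sum of two squares; find a² by testing p − a² for a perfect square:
  137: 137 − 1² = 136, 137 − 2² = 133, 137 − 3² = 128, 137 − 4² = 121 = 11² ⇒ 137 = 4² + 11².
  149: 149 − 1² = 148, 149 − 2² = 145, 149 − 3² = 140, 149 − 4² = 133, 149 − 5² = 124, 149 − 6² = 113, 149 − 7² = 100 = 10² ⇒ 149 = 7² + 10².
  Combine using the Brahmagupta–Fibonacci identity (a² + b²)(c² + d²) = (ac − bd)² + (ad + bc)² = (ac + bd)² + (ad − bc)²:
  137 · 149 = 20413: from (4² + 11²)(7² + 10²), take (4·7 − 11·10, 4·10 + 11·7) = (28 − 110, 40 + 77) = (-82, 117); dropping signs (only squares matter) gives (82, 117); check 82² + 117² = 6724 + 13689 = 20413 ✓.
Step 4: Order so x ≤ y and verify: 82² + 117² = 6724 + 13689 = 20413 = n. ✓

n = 20413 = 82² + 117² (one valid representation with x ≤ y).
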